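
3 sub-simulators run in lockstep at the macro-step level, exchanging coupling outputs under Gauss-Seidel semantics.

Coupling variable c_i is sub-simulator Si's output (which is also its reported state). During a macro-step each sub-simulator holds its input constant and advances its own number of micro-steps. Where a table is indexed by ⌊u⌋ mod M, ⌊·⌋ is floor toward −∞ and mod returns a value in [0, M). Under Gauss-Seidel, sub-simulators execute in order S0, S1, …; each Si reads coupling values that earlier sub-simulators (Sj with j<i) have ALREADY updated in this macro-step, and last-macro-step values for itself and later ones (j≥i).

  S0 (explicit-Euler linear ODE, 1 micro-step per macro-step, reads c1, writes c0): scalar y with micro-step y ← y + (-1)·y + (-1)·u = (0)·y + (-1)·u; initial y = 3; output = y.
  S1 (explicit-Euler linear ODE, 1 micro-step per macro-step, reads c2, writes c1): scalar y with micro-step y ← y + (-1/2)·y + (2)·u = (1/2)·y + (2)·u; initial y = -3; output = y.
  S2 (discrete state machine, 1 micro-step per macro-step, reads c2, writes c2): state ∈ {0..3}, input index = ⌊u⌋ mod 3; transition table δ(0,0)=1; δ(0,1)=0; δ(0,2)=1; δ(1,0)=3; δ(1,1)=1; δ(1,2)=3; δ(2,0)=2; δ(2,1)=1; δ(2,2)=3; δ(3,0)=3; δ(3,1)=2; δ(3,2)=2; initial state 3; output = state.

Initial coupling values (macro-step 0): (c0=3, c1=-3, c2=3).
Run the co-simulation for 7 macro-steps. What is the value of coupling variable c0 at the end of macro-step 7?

c0 at macro-step 7 = -753/64

macro 1: S0 reads c1=-3 → after 1×micro: 3; S1 reads c2=3 → after 1×micro: 9/2; S2 reads c2=3 → after 1×micro: 3 ⇒ (c0=3, c1=9/2, c2=3)
macro 2: S0 reads c1=9/2 → after 1×micro: -9/2; S1 reads c2=3 → after 1×micro: 33/4; S2 reads c2=3 → after 1×micro: 3 ⇒ (c0=-9/2, c1=33/4, c2=3)
macro 3: S0 reads c1=33/4 → after 1×micro: -33/4; S1 reads c2=3 → after 1×micro: 81/8; S2 reads c2=3 → after 1×micro: 3 ⇒ (c0=-33/4, c1=81/8, c2=3)
macro 4: S0 reads c1=81/8 → after 1×micro: -81/8; S1 reads c2=3 → after 1×micro: 177/16; S2 reads c2=3 → after 1×micro: 3 ⇒ (c0=-81/8, c1=177/16, c2=3)
macro 5: S0 reads c1=177/16 → after 1×micro: -177/16; S1 reads c2=3 → after 1×micro: 369/32; S2 reads c2=3 → after 1×micro: 3 ⇒ (c0=-177/16, c1=369/32, c2=3)
macro 6: S0 reads c1=369/32 → after 1×micro: -369/32; S1 reads c2=3 → after 1×micro: 753/64; S2 reads c2=3 → after 1×micro: 3 ⇒ (c0=-369/32, c1=753/64, c2=3)
macro 7: S0 reads c1=753/64 → after 1×micro: -753/64; S1 reads c2=3 → after 1×micro: 1521/128; S2 reads c2=3 → after 1×micro: 3 ⇒ (c0=-753/64, c1=1521/128, c2=3)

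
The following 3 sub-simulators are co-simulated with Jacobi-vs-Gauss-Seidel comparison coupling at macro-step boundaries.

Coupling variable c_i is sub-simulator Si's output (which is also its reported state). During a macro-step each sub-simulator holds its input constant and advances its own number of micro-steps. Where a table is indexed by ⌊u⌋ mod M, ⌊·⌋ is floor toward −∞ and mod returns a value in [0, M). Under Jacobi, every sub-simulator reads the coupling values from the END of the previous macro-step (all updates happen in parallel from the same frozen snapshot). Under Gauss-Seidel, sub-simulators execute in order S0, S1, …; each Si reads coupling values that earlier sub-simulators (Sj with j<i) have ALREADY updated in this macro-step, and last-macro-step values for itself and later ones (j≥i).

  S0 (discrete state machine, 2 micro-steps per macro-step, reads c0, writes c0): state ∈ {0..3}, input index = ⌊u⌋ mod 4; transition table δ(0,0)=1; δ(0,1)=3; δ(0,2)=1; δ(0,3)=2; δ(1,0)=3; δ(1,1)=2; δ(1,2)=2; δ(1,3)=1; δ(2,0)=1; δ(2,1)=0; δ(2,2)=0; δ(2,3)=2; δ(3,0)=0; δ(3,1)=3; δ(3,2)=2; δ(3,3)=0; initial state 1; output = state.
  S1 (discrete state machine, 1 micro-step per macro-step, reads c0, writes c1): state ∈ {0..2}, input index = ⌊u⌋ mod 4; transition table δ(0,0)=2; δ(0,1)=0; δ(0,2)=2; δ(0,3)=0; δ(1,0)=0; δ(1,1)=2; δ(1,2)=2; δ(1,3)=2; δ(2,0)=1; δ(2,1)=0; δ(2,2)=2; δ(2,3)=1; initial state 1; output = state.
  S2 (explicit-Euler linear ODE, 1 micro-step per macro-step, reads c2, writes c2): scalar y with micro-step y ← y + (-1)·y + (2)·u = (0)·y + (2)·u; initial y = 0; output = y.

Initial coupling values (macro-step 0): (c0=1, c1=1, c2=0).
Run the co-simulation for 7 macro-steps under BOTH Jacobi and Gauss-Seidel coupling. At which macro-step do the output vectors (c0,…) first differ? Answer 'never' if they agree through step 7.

first divergence at macro-step: 1

[Jacobi] macro 1: S0 reads c0=1 → after 2×micro: 0; S1 reads c0=1 → after 1×micro: 2; S2 reads c2=0 → after 1×micro: 0 ⇒ (c0=0, c1=2, c2=0)
[Jacobi] macro 2: S0 reads c0=0 → after 2×micro: 3; S1 reads c0=0 → after 1×micro: 1; S2 reads c2=0 → after 1×micro: 0 ⇒ (c0=3, c1=1, c2=0)
[Jacobi] macro 3: S0 reads c0=3 → after 2×micro: 2; S1 reads c0=3 → after 1×micro: 2; S2 reads c2=0 → after 1×micro: 0 ⇒ (c0=2, c1=2, c2=0)
[Jacobi] macro 4: S0 reads c0=2 → after 2×micro: 1; S1 reads c0=2 → after 1×micro: 2; S2 reads c2=0 → after 1×micro: 0 ⇒ (c0=1, c1=2, c2=0)
[Jacobi] macro 5: S0 reads c0=1 → after 2×micro: 0; S1 reads c0=1 → after 1×micro: 0; S2 reads c2=0 → after 1×micro: 0 ⇒ (c0=0, c1=0, c2=0)
[Jacobi] macro 6: S0 reads c0=0 → after 2×micro: 3; S1 reads c0=0 → after 1×micro: 2; S2 reads c2=0 → after 1×micro: 0 ⇒ (c0=3, c1=2, c2=0)
[Jacobi] macro 7: S0 reads c0=3 → after 2×micro: 2; S1 reads c0=3 → after 1×micro: 1; S2 reads c2=0 → after 1×micro: 0 ⇒ (c0=2, c1=1, c2=0)
[Gauss-Seidel] macro 1: S0 reads c0=1 → after 2×micro: 0; S1 reads c0=0 → after 1×micro: 0; S2 reads c2=0 → after 1×micro: 0 ⇒ (c0=0, c1=0, c2=0)
[Gauss-Seidel] macro 2: S0 reads c0=0 → after 2×micro: 3; S1 reads c0=3 → after 1×micro: 0; S2 reads c2=0 → after 1×micro: 0 ⇒ (c0=3, c1=0, c2=0)
[Gauss-Seidel] macro 3: S0 reads c0=3 → after 2×micro: 2; S1 reads c0=2 → after 1×micro: 2; S2 reads c2=0 → after 1×micro: 0 ⇒ (c0=2, c1=2, c2=0)
[Gauss-Seidel] macro 4: S0 reads c0=2 → after 2×micro: 1; S1 reads c0=1 → after 1×micro: 0; S2 reads c2=0 → after 1×micro: 0 ⇒ (c0=1, c1=0, c2=0)
[Gauss-Seidel] macro 5: S0 reads c0=1 → after 2×micro: 0; S1 reads c0=0 → after 1×micro: 2; S2 reads c2=0 → after 1×micro: 0 ⇒ (c0=0, c1=2, c2=0)
[Gauss-Seidel] macro 6: S0 reads c0=0 → after 2×micro: 3; S1 reads c0=3 → after 1×micro: 1; S2 reads c2=0 → after 1×micro: 0 ⇒ (c0=3, c1=1, c2=0)
[Gauss-Seidel] macro 7: S0 reads c0=3 → after 2×micro: 2; S1 reads c0=2 → after 1×micro: 2; S2 reads c2=0 → after 1×micro: 0 ⇒ (c0=2, c1=2, c2=0)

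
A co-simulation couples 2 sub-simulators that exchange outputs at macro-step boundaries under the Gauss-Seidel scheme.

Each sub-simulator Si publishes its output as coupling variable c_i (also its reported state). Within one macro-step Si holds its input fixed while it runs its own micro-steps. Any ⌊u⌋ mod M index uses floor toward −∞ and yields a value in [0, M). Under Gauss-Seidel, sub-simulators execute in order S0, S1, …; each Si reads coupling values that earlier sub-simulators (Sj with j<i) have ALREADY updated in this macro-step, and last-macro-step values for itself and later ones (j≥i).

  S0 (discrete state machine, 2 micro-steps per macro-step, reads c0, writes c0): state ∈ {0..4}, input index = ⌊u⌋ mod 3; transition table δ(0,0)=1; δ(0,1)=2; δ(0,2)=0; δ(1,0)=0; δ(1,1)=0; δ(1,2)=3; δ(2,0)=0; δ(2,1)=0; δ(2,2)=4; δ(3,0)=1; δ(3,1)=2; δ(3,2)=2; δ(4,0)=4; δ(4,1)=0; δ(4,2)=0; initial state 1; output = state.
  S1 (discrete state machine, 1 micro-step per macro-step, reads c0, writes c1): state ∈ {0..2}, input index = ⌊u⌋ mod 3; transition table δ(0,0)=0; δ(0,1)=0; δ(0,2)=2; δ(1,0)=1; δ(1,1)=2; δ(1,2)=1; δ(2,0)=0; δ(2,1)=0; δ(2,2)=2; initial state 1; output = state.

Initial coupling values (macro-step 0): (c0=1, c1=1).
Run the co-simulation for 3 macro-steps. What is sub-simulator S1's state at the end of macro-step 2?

S1 state at macro-step 2 = 1

macro 1: S0 reads c0=1 → after 2×micro: 2; S1 reads c0=2 → after 1×micro: 1 ⇒ (c0=2, c1=1)
macro 2: S0 reads c0=2 → after 2×micro: 0; S1 reads c0=0 → after 1×micro: 1 ⇒ (c0=0, c1=1)
macro 3: S0 reads c0=0 → after 2×micro: 0; S1 reads c0=0 → after 1×micro: 1 ⇒ (c0=0, c1=1)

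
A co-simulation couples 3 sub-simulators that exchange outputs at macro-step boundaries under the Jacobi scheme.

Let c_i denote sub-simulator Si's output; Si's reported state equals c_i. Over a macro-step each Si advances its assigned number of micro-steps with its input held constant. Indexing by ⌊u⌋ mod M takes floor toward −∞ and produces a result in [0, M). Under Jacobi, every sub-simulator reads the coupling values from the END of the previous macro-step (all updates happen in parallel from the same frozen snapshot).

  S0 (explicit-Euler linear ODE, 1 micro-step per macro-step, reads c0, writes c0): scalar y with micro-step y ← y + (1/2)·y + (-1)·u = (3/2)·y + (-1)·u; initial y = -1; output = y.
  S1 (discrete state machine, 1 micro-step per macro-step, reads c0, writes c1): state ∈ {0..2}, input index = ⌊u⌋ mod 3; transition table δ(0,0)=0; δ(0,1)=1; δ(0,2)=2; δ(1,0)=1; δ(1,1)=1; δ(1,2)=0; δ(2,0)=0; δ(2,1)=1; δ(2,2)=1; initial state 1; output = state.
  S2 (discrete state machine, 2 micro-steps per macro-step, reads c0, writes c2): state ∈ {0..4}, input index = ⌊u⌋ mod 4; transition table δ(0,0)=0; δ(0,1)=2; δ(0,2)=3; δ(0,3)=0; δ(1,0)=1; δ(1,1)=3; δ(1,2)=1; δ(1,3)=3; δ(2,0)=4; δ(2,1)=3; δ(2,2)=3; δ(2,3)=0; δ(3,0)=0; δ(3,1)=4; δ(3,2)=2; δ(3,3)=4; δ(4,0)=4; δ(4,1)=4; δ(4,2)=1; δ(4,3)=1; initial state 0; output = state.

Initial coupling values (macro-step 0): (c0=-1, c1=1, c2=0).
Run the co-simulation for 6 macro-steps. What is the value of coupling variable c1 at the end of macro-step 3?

macro 1: S0 reads c0=-1 → after 1×micro: -1/2; S1 reads c0=-1 → after 1×micro: 0; S2 reads c0=-1 → after 2×micro: 0 ⇒ (c0=-1/2, c1=0, c2=0)
macro 2: S0 reads c0=-1/2 → after 1×micro: -1/4; S1 reads c0=-1/2 → after 1×micro: 2; S2 reads c0=-1/2 → after 2×micro: 0 ⇒ (c0=-1/4, c1=2, c2=0)
macro 3: S0 reads c0=-1/4 → after 1×micro: -1/8; S1 reads c0=-1/4 → after 1×micro: 1; S2 reads c0=-1/4 → after 2×micro: 0 ⇒ (c0=-1/8, c1=1, c2=0)
macro 4: S0 reads c0=-1/8 → after 1×micro: -1/16; S1 reads c0=-1/8 → after 1×micro: 0; S2 reads c0=-1/8 → after 2×micro: 0 ⇒ (c0=-1/16, c1=0, c2=0)
macro 5: S0 reads c0=-1/16 → after 1×micro: -1/32; S1 reads c0=-1/16 → after 1×micro: 2; S2 reads c0=-1/16 → after 2×micro: 0 ⇒ (c0=-1/32, c1=2, c2=0)
macro 6: S0 reads c0=-1/32 → after 1×micro: -1/64; S1 reads c0=-1/32 → after 1×micro: 1; S2 reads c0=-1/32 → after 2×micro: 0 ⇒ (c0=-1/64, c1=1, c2=0)

c1 at macro-step 3 = 1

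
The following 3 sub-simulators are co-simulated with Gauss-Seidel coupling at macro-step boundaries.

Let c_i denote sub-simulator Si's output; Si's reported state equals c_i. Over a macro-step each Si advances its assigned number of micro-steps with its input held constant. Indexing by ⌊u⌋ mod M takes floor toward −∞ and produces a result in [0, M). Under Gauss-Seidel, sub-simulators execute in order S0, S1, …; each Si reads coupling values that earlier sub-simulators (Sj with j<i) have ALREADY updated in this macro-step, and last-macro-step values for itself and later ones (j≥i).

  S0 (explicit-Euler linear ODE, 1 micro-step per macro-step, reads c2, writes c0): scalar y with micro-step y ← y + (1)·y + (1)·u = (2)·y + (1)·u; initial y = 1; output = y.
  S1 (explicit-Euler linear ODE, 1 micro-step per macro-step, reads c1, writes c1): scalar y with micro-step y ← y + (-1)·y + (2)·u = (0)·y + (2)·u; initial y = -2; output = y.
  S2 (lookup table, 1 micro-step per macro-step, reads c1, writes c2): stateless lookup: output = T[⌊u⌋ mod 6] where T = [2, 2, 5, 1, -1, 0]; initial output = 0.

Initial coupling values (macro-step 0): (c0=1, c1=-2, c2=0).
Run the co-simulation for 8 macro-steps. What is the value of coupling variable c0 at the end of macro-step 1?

macro 1: S0 reads c2=0 → after 1×micro: 2; S1 reads c1=-2 → after 1×micro: -4; S2 reads c1=-4 → after 1×micro: 5 ⇒ (c0=2, c1=-4, c2=5)
macro 2: S0 reads c2=5 → after 1×micro: 9; S1 reads c1=-4 → after 1×micro: -8; S2 reads c1=-8 → after 1×micro: -1 ⇒ (c0=9, c1=-8, c2=-1)
macro 3: S0 reads c2=-1 → after 1×micro: 17; S1 reads c1=-8 → after 1×micro: -16; S2 reads c1=-16 → after 1×micro: 5 ⇒ (c0=17, c1=-16, c2=5)
macro 4: S0 reads c2=5 → after 1×micro: 39; S1 reads c1=-16 → after 1×micro: -32; S2 reads c1=-32 → after 1×micro: -1 ⇒ (c0=39, c1=-32, c2=-1)
macro 5: S0 reads c2=-1 → after 1×micro: 77; S1 reads c1=-32 → after 1×micro: -64; S2 reads c1=-64 → after 1×micro: 5 ⇒ (c0=77, c1=-64, c2=5)
macro 6: S0 reads c2=5 → after 1×micro: 159; S1 reads c1=-64 → after 1×micro: -128; S2 reads c1=-128 → after 1×micro: -1 ⇒ (c0=159, c1=-128, c2=-1)
macro 7: S0 reads c2=-1 → after 1×micro: 317; S1 reads c1=-128 → after 1×micro: -256; S2 reads c1=-256 → after 1×micro: 5 ⇒ (c0=317, c1=-256, c2=5)
macro 8: S0 reads c2=5 → after 1×micro: 639; S1 reads c1=-256 → after 1×micro: -512; S2 reads c1=-512 → after 1×micro: -1 ⇒ (c0=639, c1=-512, c2=-1)

c0 at macro-step 1 = 2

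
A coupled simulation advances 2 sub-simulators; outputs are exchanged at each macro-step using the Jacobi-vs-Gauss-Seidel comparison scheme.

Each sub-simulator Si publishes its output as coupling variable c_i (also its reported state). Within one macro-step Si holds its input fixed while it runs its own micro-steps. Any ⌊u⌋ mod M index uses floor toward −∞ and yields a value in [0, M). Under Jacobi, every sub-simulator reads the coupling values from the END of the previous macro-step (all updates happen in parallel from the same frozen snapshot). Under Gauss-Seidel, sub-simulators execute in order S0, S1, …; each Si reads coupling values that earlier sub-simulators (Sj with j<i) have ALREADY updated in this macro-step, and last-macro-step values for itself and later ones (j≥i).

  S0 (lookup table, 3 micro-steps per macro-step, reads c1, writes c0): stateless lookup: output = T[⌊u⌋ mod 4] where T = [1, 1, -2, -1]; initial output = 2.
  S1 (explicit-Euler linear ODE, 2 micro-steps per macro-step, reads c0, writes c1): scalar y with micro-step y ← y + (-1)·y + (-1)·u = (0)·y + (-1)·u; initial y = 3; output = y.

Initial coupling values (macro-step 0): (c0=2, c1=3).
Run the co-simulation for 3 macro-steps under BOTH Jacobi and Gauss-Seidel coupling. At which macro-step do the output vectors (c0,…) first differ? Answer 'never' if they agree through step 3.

first divergence at macro-step: 1

[Jacobi] macro 1: S0 reads c1=3 → after 3×micro: -1; S1 reads c0=2 → after 2×micro: -2 ⇒ (c0=-1, c1=-2)
[Jacobi] macro 2: S0 reads c1=-2 → after 3×micro: -2; S1 reads c0=-1 → after 2×micro: 1 ⇒ (c0=-2, c1=1)
[Jacobi] macro 3: S0 reads c1=1 → after 3×micro: 1; S1 reads c0=-2 → after 2×micro: 2 ⇒ (c0=1, c1=2)
[Gauss-Seidel] macro 1: S0 reads c1=3 → after 3×micro: -1; S1 reads c0=-1 → after 2×micro: 1 ⇒ (c0=-1, c1=1)
[Gauss-Seidel] macro 2: S0 reads c1=1 → after 3×micro: 1; S1 reads c0=1 → after 2×micro: -1 ⇒ (c0=1, c1=-1)
[Gauss-Seidel] macro 3: S0 reads c1=-1 → after 3×micro: -1; S1 reads c0=-1 → after 2×micro: 1 ⇒ (c0=-1, c1=1)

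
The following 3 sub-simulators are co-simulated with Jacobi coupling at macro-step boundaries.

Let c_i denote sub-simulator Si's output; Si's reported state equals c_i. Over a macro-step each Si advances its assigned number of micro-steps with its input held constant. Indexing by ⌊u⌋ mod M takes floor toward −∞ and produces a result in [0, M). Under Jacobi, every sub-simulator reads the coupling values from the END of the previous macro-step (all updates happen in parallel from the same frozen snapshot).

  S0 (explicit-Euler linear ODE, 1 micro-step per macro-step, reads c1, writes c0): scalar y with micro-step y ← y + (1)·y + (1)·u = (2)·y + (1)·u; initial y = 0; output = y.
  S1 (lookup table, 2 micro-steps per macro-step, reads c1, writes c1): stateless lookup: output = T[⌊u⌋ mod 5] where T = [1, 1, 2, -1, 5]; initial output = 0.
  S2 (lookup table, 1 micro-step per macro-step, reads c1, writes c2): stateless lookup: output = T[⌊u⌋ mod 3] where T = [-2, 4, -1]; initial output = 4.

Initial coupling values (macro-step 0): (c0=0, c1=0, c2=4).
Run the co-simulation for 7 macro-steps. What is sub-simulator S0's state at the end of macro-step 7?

macro 1: S0 reads c1=0 → after 1×micro: 0; S1 reads c1=0 → after 2×micro: 1; S2 reads c1=0 → after 1×micro: -2 ⇒ (c0=0, c1=1, c2=-2)
macro 2: S0 reads c1=1 → after 1×micro: 1; S1 reads c1=1 → after 2×micro: 1; S2 reads c1=1 → after 1×micro: 4 ⇒ (c0=1, c1=1, c2=4)
macro 3: S0 reads c1=1 → after 1×micro: 3; S1 reads c1=1 → after 2×micro: 1; S2 reads c1=1 → after 1×micro: 4 ⇒ (c0=3, c1=1, c2=4)
macro 4: S0 reads c1=1 → after 1×micro: 7; S1 reads c1=1 → after 2×micro: 1; S2 reads c1=1 → after 1×micro: 4 ⇒ (c0=7, c1=1, c2=4)
macro 5: S0 reads c1=1 → after 1×micro: 15; S1 reads c1=1 → after 2×micro: 1; S2 reads c1=1 → after 1×micro: 4 ⇒ (c0=15, c1=1, c2=4)
macro 6: S0 reads c1=1 → after 1×micro: 31; S1 reads c1=1 → after 2×micro: 1; S2 reads c1=1 → after 1×micro: 4 ⇒ (c0=31, c1=1, c2=4)
macro 7: S0 reads c1=1 → after 1×micro: 63; S1 reads c1=1 → after 2×micro: 1; S2 reads c1=1 → after 1×micro: 4 ⇒ (c0=63, c1=1, c2=4)

S0 state at macro-step 7 = 63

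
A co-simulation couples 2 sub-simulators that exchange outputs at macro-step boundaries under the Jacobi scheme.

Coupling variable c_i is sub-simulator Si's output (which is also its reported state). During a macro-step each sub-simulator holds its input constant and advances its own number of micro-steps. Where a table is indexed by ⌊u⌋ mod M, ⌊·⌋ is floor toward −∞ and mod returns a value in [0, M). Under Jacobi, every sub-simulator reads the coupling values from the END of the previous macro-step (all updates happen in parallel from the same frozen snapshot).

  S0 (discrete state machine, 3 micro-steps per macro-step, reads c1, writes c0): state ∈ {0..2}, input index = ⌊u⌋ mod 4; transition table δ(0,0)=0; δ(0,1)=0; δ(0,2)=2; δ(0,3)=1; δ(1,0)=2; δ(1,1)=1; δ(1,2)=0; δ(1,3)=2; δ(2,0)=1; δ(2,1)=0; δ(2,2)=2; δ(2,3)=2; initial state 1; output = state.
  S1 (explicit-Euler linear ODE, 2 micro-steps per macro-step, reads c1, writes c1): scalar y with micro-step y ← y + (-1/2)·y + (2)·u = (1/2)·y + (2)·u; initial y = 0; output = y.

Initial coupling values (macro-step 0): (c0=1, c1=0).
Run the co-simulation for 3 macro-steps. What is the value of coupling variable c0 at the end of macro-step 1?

c0 at macro-step 1 = 2

macro 1: S0 reads c1=0 → after 3×micro: 2; S1 reads c1=0 → after 2×micro: 0 ⇒ (c0=2, c1=0)
macro 2: S0 reads c1=0 → after 3×micro: 1; S1 reads c1=0 → after 2×micro: 0 ⇒ (c0=1, c1=0)
macro 3: S0 reads c1=0 → after 3×micro: 2; S1 reads c1=0 → after 2×micro: 0 ⇒ (c0=2, c1=0)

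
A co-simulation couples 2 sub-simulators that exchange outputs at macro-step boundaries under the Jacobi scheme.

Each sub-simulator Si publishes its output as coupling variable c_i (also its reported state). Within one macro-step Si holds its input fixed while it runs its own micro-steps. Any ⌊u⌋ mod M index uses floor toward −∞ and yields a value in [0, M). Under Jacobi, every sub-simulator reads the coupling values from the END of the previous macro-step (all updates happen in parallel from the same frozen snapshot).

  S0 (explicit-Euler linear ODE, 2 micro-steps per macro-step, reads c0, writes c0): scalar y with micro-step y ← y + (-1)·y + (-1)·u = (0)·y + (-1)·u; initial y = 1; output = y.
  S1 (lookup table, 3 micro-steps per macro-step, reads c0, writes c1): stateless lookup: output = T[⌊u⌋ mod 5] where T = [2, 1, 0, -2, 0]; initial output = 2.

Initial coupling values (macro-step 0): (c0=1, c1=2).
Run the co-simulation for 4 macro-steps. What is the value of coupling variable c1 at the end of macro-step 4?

macro 1: S0 reads c0=1 → after 2×micro: -1; S1 reads c0=1 → after 3×micro: 1 ⇒ (c0=-1, c1=1)
macro 2: S0 reads c0=-1 → after 2×micro: 1; S1 reads c0=-1 → after 3×micro: 0 ⇒ (c0=1, c1=0)
macro 3: S0 reads c0=1 → after 2×micro: -1; S1 reads c0=1 → after 3×micro: 1 ⇒ (c0=-1, c1=1)
macro 4: S0 reads c0=-1 → after 2×micro: 1; S1 reads c0=-1 → after 3×micro: 0 ⇒ (c0=1, c1=0)

c1 at macro-step 4 = 0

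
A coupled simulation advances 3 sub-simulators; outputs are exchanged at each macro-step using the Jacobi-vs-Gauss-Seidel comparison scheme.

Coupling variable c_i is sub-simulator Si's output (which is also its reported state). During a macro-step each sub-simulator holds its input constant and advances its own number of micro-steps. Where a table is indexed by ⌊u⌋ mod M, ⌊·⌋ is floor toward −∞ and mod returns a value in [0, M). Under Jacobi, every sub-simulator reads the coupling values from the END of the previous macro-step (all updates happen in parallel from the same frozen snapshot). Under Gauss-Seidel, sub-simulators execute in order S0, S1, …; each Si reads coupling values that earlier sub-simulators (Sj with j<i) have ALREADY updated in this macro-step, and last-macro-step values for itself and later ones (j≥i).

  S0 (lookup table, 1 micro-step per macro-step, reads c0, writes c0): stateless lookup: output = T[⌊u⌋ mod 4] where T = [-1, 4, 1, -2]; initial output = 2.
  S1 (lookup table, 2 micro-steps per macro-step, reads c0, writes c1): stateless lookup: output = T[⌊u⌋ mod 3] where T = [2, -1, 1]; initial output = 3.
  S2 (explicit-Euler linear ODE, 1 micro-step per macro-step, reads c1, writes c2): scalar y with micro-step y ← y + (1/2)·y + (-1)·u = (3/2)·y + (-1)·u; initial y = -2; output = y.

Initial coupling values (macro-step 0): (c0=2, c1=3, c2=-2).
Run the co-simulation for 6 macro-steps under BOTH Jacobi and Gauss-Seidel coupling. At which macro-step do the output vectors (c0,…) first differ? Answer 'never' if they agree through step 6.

[Jacobi] macro 1: S0 reads c0=2 → after 1×micro: 1; S1 reads c0=2 → after 2×micro: 1; S2 reads c1=3 → after 1×micro: -6 ⇒ (c0=1, c1=1, c2=-6)
[Jacobi] macro 2: S0 reads c0=1 → after 1×micro: 4; S1 reads c0=1 → after 2×micro: -1; S2 reads c1=1 → after 1×micro: -10 ⇒ (c0=4, c1=-1, c2=-10)
[Jacobi] macro 3: S0 reads c0=4 → after 1×micro: -1; S1 reads c0=4 → after 2×micro: -1; S2 reads c1=-1 → after 1×micro: -14 ⇒ (c0=-1, c1=-1, c2=-14)
[Jacobi] macro 4: S0 reads c0=-1 → after 1×micro: -2; S1 reads c0=-1 → after 2×micro: 1; S2 reads c1=-1 → after 1×micro: -20 ⇒ (c0=-2, c1=1, c2=-20)
[Jacobi] macro 5: S0 reads c0=-2 → after 1×micro: 1; S1 reads c0=-2 → after 2×micro: -1; S2 reads c1=1 → after 1×micro: -31 ⇒ (c0=1, c1=-1, c2=-31)
[Jacobi] macro 6: S0 reads c0=1 → after 1×micro: 4; S1 reads c0=1 → after 2×micro: -1; S2 reads c1=-1 → after 1×micro: -91/2 ⇒ (c0=4, c1=-1, c2=-91/2)
[Gauss-Seidel] macro 1: S0 reads c0=2 → after 1×micro: 1; S1 reads c0=1 → after 2×micro: -1; S2 reads c1=-1 → after 1×micro: -2 ⇒ (c0=1, c1=-1, c2=-2)
[Gauss-Seidel] macro 2: S0 reads c0=1 → after 1×micro: 4; S1 reads c0=4 → after 2×micro: -1; S2 reads c1=-1 → after 1×micro: -2 ⇒ (c0=4, c1=-1, c2=-2)
[Gauss-Seidel] macro 3: S0 reads c0=4 → after 1×micro: -1; S1 reads c0=-1 → after 2×micro: 1; S2 reads c1=1 → after 1×micro: -4 ⇒ (c0=-1, c1=1, c2=-4)
[Gauss-Seidel] macro 4: S0 reads c0=-1 → after 1×micro: -2; S1 reads c0=-2 → after 2×micro: -1; S2 reads c1=-1 → after 1×micro: -5 ⇒ (c0=-2, c1=-1, c2=-5)
[Gauss-Seidel] macro 5: S0 reads c0=-2 → after 1×micro: 1; S1 reads c0=1 → after 2×micro: -1; S2 reads c1=-1 → after 1×micro: -13/2 ⇒ (c0=1, c1=-1, c2=-13/2)
[Gauss-Seidel] macro 6: S0 reads c0=1 → after 1×micro: 4; S1 reads c0=4 → after 2×micro: -1; S2 reads c1=-1 → after 1×micro: -35/4 ⇒ (c0=4, c1=-1, c2=-35/4)

first divergence at macro-step: 1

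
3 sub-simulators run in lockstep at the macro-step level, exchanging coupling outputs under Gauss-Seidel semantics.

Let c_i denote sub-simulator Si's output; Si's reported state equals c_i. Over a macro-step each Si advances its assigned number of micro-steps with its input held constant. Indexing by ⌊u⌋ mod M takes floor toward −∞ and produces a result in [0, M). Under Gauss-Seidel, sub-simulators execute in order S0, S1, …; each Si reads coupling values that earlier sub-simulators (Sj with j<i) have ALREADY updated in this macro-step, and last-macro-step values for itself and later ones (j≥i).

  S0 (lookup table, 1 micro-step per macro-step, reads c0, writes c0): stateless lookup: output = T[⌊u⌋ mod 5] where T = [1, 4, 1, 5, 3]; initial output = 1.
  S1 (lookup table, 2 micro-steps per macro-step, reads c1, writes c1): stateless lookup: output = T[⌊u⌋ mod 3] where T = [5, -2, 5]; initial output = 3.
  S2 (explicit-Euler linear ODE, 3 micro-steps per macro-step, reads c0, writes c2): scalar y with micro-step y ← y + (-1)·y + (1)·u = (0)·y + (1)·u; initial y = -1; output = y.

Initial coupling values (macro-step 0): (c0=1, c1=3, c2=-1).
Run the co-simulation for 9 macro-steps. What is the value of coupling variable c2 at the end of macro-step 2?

c2 at macro-step 2 = 3

macro 1: S0 reads c0=1 → after 1×micro: 4; S1 reads c1=3 → after 2×micro: 5; S2 reads c0=4 → after 3×micro: 4 ⇒ (c0=4, c1=5, c2=4)
macro 2: S0 reads c0=4 → after 1×micro: 3; S1 reads c1=5 → after 2×micro: 5; S2 reads c0=3 → after 3×micro: 3 ⇒ (c0=3, c1=5, c2=3)
macro 3: S0 reads c0=3 → after 1×micro: 5; S1 reads c1=5 → after 2×micro: 5; S2 reads c0=5 → after 3×micro: 5 ⇒ (c0=5, c1=5, c2=5)
macro 4: S0 reads c0=5 → after 1×micro: 1; S1 reads c1=5 → after 2×micro: 5; S2 reads c0=1 → after 3×micro: 1 ⇒ (c0=1, c1=5, c2=1)
macro 5: S0 reads c0=1 → after 1×micro: 4; S1 reads c1=5 → after 2×micro: 5; S2 reads c0=4 → after 3×micro: 4 ⇒ (c0=4, c1=5, c2=4)
macro 6: S0 reads c0=4 → after 1×micro: 3; S1 reads c1=5 → after 2×micro: 5; S2 reads c0=3 → after 3×micro: 3 ⇒ (c0=3, c1=5, c2=3)
macro 7: S0 reads c0=3 → after 1×micro: 5; S1 reads c1=5 → after 2×micro: 5; S2 reads c0=5 → after 3×micro: 5 ⇒ (c0=5, c1=5, c2=5)
macro 8: S0 reads c0=5 → after 1×micro: 1; S1 reads c1=5 → after 2×micro: 5; S2 reads c0=1 → after 3×micro: 1 ⇒ (c0=1, c1=5, c2=1)
macro 9: S0 reads c0=1 → after 1×micro: 4; S1 reads c1=5 → after 2×micro: 5; S2 reads c0=4 → after 3×micro: 4 ⇒ (c0=4, c1=5, c2=4)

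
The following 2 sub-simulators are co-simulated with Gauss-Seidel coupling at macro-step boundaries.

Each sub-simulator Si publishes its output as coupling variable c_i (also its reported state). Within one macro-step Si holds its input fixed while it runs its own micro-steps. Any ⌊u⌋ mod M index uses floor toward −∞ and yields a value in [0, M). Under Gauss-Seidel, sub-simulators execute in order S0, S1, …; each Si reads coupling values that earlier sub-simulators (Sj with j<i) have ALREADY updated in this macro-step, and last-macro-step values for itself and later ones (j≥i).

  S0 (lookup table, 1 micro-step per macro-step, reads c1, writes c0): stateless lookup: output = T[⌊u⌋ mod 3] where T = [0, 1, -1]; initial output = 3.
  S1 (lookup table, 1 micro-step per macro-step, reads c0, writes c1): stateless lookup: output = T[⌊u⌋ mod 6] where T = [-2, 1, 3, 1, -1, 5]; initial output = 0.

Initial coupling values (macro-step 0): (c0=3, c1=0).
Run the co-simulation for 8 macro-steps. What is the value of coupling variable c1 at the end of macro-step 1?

macro 1: S0 reads c1=0 → after 1×micro: 0; S1 reads c0=0 → after 1×micro: -2 ⇒ (c0=0, c1=-2)
macro 2: S0 reads c1=-2 → after 1×micro: 1; S1 reads c0=1 → after 1×micro: 1 ⇒ (c0=1, c1=1)
macro 3: S0 reads c1=1 → after 1×micro: 1; S1 reads c0=1 → after 1×micro: 1 ⇒ (c0=1, c1=1)
macro 4: S0 reads c1=1 → after 1×micro: 1; S1 reads c0=1 → after 1×micro: 1 ⇒ (c0=1, c1=1)
macro 5: S0 reads c1=1 → after 1×micro: 1; S1 reads c0=1 → after 1×micro: 1 ⇒ (c0=1, c1=1)
macro 6: S0 reads c1=1 → after 1×micro: 1; S1 reads c0=1 → after 1×micro: 1 ⇒ (c0=1, c1=1)
macro 7: S0 reads c1=1 → after 1×micro: 1; S1 reads c0=1 → after 1×micro: 1 ⇒ (c0=1, c1=1)
macro 8: S0 reads c1=1 → after 1×micro: 1; S1 reads c0=1 → after 1×micro: 1 ⇒ (c0=1, c1=1)

c1 at macro-step 1 = -2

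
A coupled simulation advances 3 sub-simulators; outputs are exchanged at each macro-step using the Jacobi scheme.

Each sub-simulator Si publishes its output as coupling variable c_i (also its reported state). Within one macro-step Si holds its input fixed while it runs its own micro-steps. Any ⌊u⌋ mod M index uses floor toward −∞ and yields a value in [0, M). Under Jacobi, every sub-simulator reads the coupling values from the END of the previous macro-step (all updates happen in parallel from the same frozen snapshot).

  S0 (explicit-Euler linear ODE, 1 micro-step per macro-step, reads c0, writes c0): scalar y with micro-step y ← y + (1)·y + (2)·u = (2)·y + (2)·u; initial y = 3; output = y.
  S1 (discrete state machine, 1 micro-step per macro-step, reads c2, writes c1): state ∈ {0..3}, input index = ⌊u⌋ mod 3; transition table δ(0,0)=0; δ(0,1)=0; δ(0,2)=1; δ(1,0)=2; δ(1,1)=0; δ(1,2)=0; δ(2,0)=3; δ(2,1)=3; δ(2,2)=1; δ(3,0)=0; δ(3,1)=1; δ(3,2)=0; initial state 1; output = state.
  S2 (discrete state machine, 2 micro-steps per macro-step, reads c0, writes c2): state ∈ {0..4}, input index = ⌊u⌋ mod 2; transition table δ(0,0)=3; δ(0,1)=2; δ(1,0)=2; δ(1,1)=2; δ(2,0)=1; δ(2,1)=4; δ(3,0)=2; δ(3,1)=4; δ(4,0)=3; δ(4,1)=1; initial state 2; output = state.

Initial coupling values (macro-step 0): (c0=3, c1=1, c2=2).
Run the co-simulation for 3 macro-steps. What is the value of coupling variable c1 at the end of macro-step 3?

macro 1: S0 reads c0=3 → after 1×micro: 12; S1 reads c2=2 → after 1×micro: 0; S2 reads c0=3 → after 2×micro: 1 ⇒ (c0=12, c1=0, c2=1)
macro 2: S0 reads c0=12 → after 1×micro: 48; S1 reads c2=1 → after 1×micro: 0; S2 reads c0=12 → after 2×micro: 1 ⇒ (c0=48, c1=0, c2=1)
macro 3: S0 reads c0=48 → after 1×micro: 192; S1 reads c2=1 → after 1×micro: 0; S2 reads c0=48 → after 2×micro: 1 ⇒ (c0=192, c1=0, c2=1)

c1 at macro-step 3 = 0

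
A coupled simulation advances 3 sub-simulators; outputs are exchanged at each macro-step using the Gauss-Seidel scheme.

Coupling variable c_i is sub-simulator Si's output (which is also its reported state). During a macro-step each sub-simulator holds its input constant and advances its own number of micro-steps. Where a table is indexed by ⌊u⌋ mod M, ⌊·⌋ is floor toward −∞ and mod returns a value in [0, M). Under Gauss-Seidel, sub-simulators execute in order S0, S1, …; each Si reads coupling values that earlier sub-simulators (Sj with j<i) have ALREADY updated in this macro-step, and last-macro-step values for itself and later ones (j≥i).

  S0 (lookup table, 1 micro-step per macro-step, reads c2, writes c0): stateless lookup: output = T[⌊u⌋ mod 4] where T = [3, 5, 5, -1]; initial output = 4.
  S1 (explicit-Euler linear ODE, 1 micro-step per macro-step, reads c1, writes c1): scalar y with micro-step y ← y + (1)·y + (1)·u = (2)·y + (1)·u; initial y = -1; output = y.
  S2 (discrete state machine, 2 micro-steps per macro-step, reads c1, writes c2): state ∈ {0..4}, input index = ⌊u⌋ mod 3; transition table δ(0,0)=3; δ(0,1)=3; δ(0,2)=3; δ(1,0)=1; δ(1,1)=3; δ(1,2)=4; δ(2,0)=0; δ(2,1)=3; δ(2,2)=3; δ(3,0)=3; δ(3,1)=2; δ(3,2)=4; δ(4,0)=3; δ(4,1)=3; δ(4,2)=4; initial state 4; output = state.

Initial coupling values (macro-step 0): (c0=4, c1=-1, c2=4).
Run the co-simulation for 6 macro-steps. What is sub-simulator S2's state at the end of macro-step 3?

S2 state at macro-step 3 = 3

macro 1: S0 reads c2=4 → after 1×micro: 3; S1 reads c1=-1 → after 1×micro: -3; S2 reads c1=-3 → after 2×micro: 3 ⇒ (c0=3, c1=-3, c2=3)
macro 2: S0 reads c2=3 → after 1×micro: -1; S1 reads c1=-3 → after 1×micro: -9; S2 reads c1=-9 → after 2×micro: 3 ⇒ (c0=-1, c1=-9, c2=3)
macro 3: S0 reads c2=3 → after 1×micro: -1; S1 reads c1=-9 → after 1×micro: -27; S2 reads c1=-27 → after 2×micro: 3 ⇒ (c0=-1, c1=-27, c2=3)
macro 4: S0 reads c2=3 → after 1×micro: -1; S1 reads c1=-27 → after 1×micro: -81; S2 reads c1=-81 → after 2×micro: 3 ⇒ (c0=-1, c1=-81, c2=3)
macro 5: S0 reads c2=3 → after 1×micro: -1; S1 reads c1=-81 → after 1×micro: -243; S2 reads c1=-243 → after 2×micro: 3 ⇒ (c0=-1, c1=-243, c2=3)
macro 6: S0 reads c2=3 → after 1×micro: -1; S1 reads c1=-243 → after 1×micro: -729; S2 reads c1=-729 → after 2×micro: 3 ⇒ (c0=-1, c1=-729, c2=3)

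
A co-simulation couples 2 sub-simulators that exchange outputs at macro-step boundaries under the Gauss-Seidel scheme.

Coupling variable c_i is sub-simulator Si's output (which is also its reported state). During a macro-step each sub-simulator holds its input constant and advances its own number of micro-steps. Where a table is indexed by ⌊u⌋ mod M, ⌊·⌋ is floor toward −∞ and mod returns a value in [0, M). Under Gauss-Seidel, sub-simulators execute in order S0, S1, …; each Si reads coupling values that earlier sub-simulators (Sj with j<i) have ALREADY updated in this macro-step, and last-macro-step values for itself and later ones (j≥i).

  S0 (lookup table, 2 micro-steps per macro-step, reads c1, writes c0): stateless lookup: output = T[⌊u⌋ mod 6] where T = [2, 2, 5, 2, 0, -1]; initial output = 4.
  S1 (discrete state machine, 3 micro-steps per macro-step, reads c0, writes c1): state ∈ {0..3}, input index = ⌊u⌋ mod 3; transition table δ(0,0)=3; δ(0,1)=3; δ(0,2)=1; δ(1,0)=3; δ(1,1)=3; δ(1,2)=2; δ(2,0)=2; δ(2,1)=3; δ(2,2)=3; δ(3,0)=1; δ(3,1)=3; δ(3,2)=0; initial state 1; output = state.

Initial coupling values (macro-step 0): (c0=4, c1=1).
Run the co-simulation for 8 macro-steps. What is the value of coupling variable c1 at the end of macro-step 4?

macro 1: S0 reads c1=1 → after 2×micro: 2; S1 reads c0=2 → after 3×micro: 0 ⇒ (c0=2, c1=0)
macro 2: S0 reads c1=0 → after 2×micro: 2; S1 reads c0=2 → after 3×micro: 3 ⇒ (c0=2, c1=3)
macro 3: S0 reads c1=3 → after 2×micro: 2; S1 reads c0=2 → after 3×micro: 2 ⇒ (c0=2, c1=2)
macro 4: S0 reads c1=2 → after 2×micro: 5; S1 reads c0=5 → after 3×micro: 1 ⇒ (c0=5, c1=1)
macro 5: S0 reads c1=1 → after 2×micro: 2; S1 reads c0=2 → after 3×micro: 0 ⇒ (c0=2, c1=0)
macro 6: S0 reads c1=0 → after 2×micro: 2; S1 reads c0=2 → after 3×micro: 3 ⇒ (c0=2, c1=3)
macro 7: S0 reads c1=3 → after 2×micro: 2; S1 reads c0=2 → after 3×micro: 2 ⇒ (c0=2, c1=2)
macro 8: S0 reads c1=2 → after 2×micro: 5; S1 reads c0=5 → after 3×micro: 1 ⇒ (c0=5, c1=1)

c1 at macro-step 4 = 1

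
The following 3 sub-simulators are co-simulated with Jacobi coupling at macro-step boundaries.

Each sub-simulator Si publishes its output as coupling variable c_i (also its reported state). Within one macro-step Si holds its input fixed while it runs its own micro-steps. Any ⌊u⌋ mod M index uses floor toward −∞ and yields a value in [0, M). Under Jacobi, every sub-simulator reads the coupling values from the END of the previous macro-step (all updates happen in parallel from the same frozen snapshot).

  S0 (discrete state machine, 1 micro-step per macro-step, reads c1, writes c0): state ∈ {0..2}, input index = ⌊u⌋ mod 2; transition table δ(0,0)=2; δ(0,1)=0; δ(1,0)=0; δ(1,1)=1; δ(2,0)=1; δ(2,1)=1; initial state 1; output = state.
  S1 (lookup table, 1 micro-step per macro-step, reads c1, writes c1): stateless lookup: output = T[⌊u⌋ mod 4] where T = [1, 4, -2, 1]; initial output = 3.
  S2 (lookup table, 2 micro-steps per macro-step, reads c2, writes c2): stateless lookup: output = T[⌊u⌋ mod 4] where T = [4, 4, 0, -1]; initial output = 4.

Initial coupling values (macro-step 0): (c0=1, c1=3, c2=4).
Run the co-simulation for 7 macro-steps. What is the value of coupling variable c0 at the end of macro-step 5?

c0 at macro-step 5 = 2

macro 1: S0 reads c1=3 → after 1×micro: 1; S1 reads c1=3 → after 1×micro: 1; S2 reads c2=4 → after 2×micro: 4 ⇒ (c0=1, c1=1, c2=4)
macro 2: S0 reads c1=1 → after 1×micro: 1; S1 reads c1=1 → after 1×micro: 4; S2 reads c2=4 → after 2×micro: 4 ⇒ (c0=1, c1=4, c2=4)
macro 3: S0 reads c1=4 → after 1×micro: 0; S1 reads c1=4 → after 1×micro: 1; S2 reads c2=4 → after 2×micro: 4 ⇒ (c0=0, c1=1, c2=4)
macro 4: S0 reads c1=1 → after 1×micro: 0; S1 reads c1=1 → after 1×micro: 4; S2 reads c2=4 → after 2×micro: 4 ⇒ (c0=0, c1=4, c2=4)
macro 5: S0 reads c1=4 → after 1×micro: 2; S1 reads c1=4 → after 1×micro: 1; S2 reads c2=4 → after 2×micro: 4 ⇒ (c0=2, c1=1, c2=4)
macro 6: S0 reads c1=1 → after 1×micro: 1; S1 reads c1=1 → after 1×micro: 4; S2 reads c2=4 → after 2×micro: 4 ⇒ (c0=1, c1=4, c2=4)
macro 7: S0 reads c1=4 → after 1×micro: 0; S1 reads c1=4 → after 1×micro: 1; S2 reads c2=4 → after 2×micro: 4 ⇒ (c0=0, c1=1, c2=4)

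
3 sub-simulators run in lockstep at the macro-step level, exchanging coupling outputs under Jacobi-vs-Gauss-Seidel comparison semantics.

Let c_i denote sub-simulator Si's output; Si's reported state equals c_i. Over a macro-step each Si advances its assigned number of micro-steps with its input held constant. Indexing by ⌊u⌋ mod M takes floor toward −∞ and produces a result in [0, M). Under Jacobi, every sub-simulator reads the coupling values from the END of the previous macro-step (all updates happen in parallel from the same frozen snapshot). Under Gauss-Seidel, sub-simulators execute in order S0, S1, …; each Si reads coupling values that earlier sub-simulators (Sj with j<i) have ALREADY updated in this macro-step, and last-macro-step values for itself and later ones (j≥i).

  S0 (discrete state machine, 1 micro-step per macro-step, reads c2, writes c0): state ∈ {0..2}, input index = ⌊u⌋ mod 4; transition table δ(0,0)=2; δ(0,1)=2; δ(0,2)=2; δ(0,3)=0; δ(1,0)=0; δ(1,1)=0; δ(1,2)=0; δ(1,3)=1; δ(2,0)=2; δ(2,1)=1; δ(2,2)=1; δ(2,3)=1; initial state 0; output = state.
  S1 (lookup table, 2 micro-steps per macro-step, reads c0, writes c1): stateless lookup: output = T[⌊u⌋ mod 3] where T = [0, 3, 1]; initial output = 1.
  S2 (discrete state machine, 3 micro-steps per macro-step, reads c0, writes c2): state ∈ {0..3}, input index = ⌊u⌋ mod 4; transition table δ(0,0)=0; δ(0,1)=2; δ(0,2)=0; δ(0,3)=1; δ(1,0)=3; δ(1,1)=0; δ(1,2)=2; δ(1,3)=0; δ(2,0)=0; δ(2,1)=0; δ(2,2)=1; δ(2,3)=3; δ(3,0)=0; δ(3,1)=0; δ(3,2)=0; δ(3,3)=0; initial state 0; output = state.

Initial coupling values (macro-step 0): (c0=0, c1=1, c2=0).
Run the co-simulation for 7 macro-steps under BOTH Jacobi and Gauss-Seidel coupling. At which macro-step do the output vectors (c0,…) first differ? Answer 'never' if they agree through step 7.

first divergence at macro-step: 1

[Jacobi] macro 1: S0 reads c2=0 → after 1×micro: 2; S1 reads c0=0 → after 2×micro: 0; S2 reads c0=0 → after 3×micro: 0 ⇒ (c0=2, c1=0, c2=0)
[Jacobi] macro 2: S0 reads c2=0 → after 1×micro: 2; S1 reads c0=2 → after 2×micro: 1; S2 reads c0=2 → after 3×micro: 0 ⇒ (c0=2, c1=1, c2=0)
[Jacobi] macro 3: S0 reads c2=0 → after 1×micro: 2; S1 reads c0=2 → after 2×micro: 1; S2 reads c0=2 → after 3×micro: 0 ⇒ (c0=2, c1=1, c2=0)
[Jacobi] macro 4: S0 reads c2=0 → after 1×micro: 2; S1 reads c0=2 → after 2×micro: 1; S2 reads c0=2 → after 3×micro: 0 ⇒ (c0=2, c1=1, c2=0)
[Jacobi] macro 5: S0 reads c2=0 → after 1×micro: 2; S1 reads c0=2 → after 2×micro: 1; S2 reads c0=2 → after 3×micro: 0 ⇒ (c0=2, c1=1, c2=0)
[Jacobi] macro 6: S0 reads c2=0 → after 1×micro: 2; S1 reads c0=2 → after 2×micro: 1; S2 reads c0=2 → after 3×micro: 0 ⇒ (c0=2, c1=1, c2=0)
[Jacobi] macro 7: S0 reads c2=0 → after 1×micro: 2; S1 reads c0=2 → after 2×micro: 1; S2 reads c0=2 → after 3×micro: 0 ⇒ (c0=2, c1=1, c2=0)
[Gauss-Seidel] macro 1: S0 reads c2=0 → after 1×micro: 2; S1 reads c0=2 → after 2×micro: 1; S2 reads c0=2 → after 3×micro: 0 ⇒ (c0=2, c1=1, c2=0)
[Gauss-Seidel] macro 2: S0 reads c2=0 → after 1×micro: 2; S1 reads c0=2 → after 2×micro: 1; S2 reads c0=2 → after 3×micro: 0 ⇒ (c0=2, c1=1, c2=0)
[Gauss-Seidel] macro 3: S0 reads c2=0 → after 1×micro: 2; S1 reads c0=2 → after 2×micro: 1; S2 reads c0=2 → after 3×micro: 0 ⇒ (c0=2, c1=1, c2=0)
[Gauss-Seidel] macro 4: S0 reads c2=0 → after 1×micro: 2; S1 reads c0=2 → after 2×micro: 1; S2 reads c0=2 → after 3×micro: 0 ⇒ (c0=2, c1=1, c2=0)
[Gauss-Seidel] macro 5: S0 reads c2=0 → after 1×micro: 2; S1 reads c0=2 → after 2×micro: 1; S2 reads c0=2 → after 3×micro: 0 ⇒ (c0=2, c1=1, c2=0)
[Gauss-Seidel] macro 6: S0 reads c2=0 → after 1×micro: 2; S1 reads c0=2 → after 2×micro: 1; S2 reads c0=2 → after 3×micro: 0 ⇒ (c0=2, c1=1, c2=0)
[Gauss-Seidel] macro 7: S0 reads c2=0 → after 1×micro: 2; S1 reads c0=2 → after 2×micro: 1; S2 reads c0=2 → after 3×micro: 0 ⇒ (c0=2, c1=1, c2=0)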